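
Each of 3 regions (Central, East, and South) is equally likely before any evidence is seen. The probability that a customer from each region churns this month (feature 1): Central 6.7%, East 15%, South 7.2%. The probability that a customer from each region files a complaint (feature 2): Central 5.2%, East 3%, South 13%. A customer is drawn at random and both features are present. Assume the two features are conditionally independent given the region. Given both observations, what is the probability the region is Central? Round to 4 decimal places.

With a uniform prior (1/3 each), posterior ∝ likelihood:
  Central: 0.067 × 0.052 = 0.003484
  East: 0.15 × 0.03 = 0.0045
  South: 0.072 × 0.13 = 0.00936
Normalizing constant = 0.017344.
P(Central | evidence) = 0.003484 / 0.017344 ≈ 0.2009.

0.2009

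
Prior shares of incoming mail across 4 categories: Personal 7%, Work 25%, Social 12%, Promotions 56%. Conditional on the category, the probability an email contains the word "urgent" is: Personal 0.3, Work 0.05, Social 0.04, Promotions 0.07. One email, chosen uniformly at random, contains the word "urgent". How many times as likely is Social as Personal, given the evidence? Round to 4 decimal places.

0.2286

Prior × likelihood for each hypothesis:
  Personal: 0.07 × 0.3 = 0.021
  Work: 0.25 × 0.05 = 0.0125
  Social: 0.12 × 0.04 = 0.0048
  Promotions: 0.56 × 0.07 = 0.0392
Sum = 0.0775.
The ratio is 0.0048 / 0.021 (the normalizer cancels) = 0.2286.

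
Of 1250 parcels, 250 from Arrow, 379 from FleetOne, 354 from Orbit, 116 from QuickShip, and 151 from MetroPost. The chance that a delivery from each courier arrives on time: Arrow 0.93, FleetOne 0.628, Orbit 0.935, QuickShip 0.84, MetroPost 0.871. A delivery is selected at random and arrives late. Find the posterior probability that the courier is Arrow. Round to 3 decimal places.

Taking complements, P(late | each) = Arrow 0.07, FleetOne 0.372, Orbit 0.065, QuickShip 0.16, MetroPost 0.129.
Prior × likelihood for each hypothesis:
  Arrow: 0.2 × 0.07 = 0.014
  FleetOne: 0.3032 × 0.372 = 0.1127904
  Orbit: 0.2832 × 0.065 = 0.018408
  QuickShip: 0.0928 × 0.16 = 0.014848
  MetroPost: 0.1208 × 0.129 = 0.0155832
Total = 0.1756296.
P(Arrow | evidence) = 0.014 / 0.1756296 ≈ 0.080.

0.080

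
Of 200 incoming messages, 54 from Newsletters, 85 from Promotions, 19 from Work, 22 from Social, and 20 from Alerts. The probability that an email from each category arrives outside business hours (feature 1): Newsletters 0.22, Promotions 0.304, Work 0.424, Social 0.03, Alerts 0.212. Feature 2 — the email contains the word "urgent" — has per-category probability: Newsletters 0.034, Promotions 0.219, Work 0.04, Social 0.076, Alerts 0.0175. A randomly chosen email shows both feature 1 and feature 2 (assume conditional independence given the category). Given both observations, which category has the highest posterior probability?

Unnormalized posteriors (prior × likelihood):
  Newsletters: 0.27 × 0.22 × 0.034 = 0.0020196
  Promotions: 0.425 × 0.304 × 0.219 = 0.0282948
  Work: 0.095 × 0.424 × 0.04 = 0.0016112
  Social: 0.11 × 0.03 × 0.076 = 0.0002508
  Alerts: 0.1 × 0.212 × 0.0175 = 0.000371
Normalizing constant = 0.0325474.
Largest term belongs to Promotions, so Promotions is most probable.

Promotions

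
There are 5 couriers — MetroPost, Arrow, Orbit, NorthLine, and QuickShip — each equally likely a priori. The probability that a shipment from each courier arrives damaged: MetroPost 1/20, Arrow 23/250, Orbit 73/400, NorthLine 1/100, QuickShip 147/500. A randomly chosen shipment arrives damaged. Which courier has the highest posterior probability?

QuickShip

With a uniform prior (1/5 each), posterior ∝ likelihood:
  MetroPost: 0.05
  Arrow: 0.092
  Orbit: 0.1825
  NorthLine: 0.01
  QuickShip: 0.294
Total = 0.6285.
Largest term belongs to QuickShip, so QuickShip is most probable.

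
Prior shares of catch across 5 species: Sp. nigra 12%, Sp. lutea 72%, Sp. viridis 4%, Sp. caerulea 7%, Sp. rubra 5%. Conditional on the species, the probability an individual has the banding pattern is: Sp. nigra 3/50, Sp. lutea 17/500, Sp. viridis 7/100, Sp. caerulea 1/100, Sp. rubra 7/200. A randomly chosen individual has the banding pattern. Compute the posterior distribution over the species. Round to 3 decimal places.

Sp. nigra 0.195, Sp. lutea 0.663, Sp. viridis 0.076, Sp. caerulea 0.019, Sp. rubra 0.047

By Bayes' rule, posterior ∝ prior × likelihood:
  Sp. nigra: 0.12 × 0.06 = 0.0072
  Sp. lutea: 0.72 × 0.034 = 0.02448
  Sp. viridis: 0.04 × 0.07 = 0.0028
  Sp. caerulea: 0.07 × 0.01 = 0.0007
  Sp. rubra: 0.05 × 0.035 = 0.00175
Total = 0.03693.
P(Sp. nigra | banded) = 0.0072/0.03693 ≈ 0.195
P(Sp. lutea | banded) = 0.02448/0.03693 ≈ 0.663
P(Sp. viridis | banded) = 0.0028/0.03693 ≈ 0.076
P(Sp. caerulea | banded) = 0.0007/0.03693 ≈ 0.019
P(Sp. rubra | banded) = 0.00175/0.03693 ≈ 0.047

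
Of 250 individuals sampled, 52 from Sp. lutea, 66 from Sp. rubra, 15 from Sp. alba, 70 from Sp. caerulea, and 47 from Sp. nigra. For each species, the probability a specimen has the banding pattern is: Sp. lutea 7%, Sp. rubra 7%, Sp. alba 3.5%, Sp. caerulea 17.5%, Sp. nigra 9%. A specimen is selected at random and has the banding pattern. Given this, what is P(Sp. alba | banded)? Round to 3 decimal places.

0.021

Unnormalized posteriors (prior × likelihood):
  Sp. lutea: 0.208 × 0.07 = 0.01456
  Sp. rubra: 0.264 × 0.07 = 0.01848
  Sp. alba: 0.06 × 0.035 = 0.0021
  Sp. caerulea: 0.28 × 0.175 = 0.049
  Sp. nigra: 0.188 × 0.09 = 0.01692
Sum = 0.10106.
P(Sp. alba | evidence) = 0.0021 / 0.10106 ≈ 0.021.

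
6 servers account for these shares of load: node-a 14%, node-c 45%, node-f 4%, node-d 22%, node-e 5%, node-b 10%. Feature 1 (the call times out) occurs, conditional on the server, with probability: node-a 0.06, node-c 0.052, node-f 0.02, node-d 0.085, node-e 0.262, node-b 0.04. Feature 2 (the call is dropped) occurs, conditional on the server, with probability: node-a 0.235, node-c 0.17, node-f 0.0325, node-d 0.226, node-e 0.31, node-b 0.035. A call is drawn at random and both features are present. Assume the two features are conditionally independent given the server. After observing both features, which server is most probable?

node-d

Prior × likelihood for each hypothesis:
  node-a: 0.14 × 0.06 × 0.235 = 0.001974
  node-c: 0.45 × 0.052 × 0.17 = 0.003978
  node-f: 0.04 × 0.02 × 0.0325 = 0.000026
  node-d: 0.22 × 0.085 × 0.226 = 0.0042262
  node-e: 0.05 × 0.262 × 0.31 = 0.004061
  node-b: 0.1 × 0.04 × 0.035 = 0.00014
Total = 0.0144052.
Largest term belongs to node-d, so node-d is most probable.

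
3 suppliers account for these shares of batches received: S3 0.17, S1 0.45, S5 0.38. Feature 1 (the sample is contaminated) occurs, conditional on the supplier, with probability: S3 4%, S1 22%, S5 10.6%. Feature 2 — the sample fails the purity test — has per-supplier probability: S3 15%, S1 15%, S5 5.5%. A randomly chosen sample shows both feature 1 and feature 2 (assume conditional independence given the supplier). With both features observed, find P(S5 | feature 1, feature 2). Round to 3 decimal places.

0.122

Unnormalized posteriors (prior × likelihood):
  S3: 0.17 × 0.04 × 0.15 = 0.00102
  S1: 0.45 × 0.22 × 0.15 = 0.01485
  S5: 0.38 × 0.106 × 0.055 = 0.0022154
Total = 0.0180854.
P(S5 | evidence) = 0.0022154 / 0.0180854 ≈ 0.122.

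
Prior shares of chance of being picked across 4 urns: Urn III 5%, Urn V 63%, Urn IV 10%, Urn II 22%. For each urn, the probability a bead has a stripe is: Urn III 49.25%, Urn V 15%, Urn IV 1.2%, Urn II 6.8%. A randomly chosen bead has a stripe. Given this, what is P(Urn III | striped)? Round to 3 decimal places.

0.182

By Bayes' rule, posterior ∝ prior × likelihood:
  Urn III: 0.05 × 0.4925 = 0.024625
  Urn V: 0.63 × 0.15 = 0.0945
  Urn IV: 0.1 × 0.012 = 0.0012
  Urn II: 0.22 × 0.068 = 0.01496
Normalizing constant = 0.135285.
P(Urn III | evidence) = 0.024625 / 0.135285 ≈ 0.182.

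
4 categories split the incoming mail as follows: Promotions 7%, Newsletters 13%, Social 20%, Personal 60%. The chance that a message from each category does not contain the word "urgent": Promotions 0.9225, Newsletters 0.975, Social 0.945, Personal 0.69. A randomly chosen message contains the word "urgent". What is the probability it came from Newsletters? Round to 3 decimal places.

Taking complements, P(urgent-flag | each) = Promotions 0.0775, Newsletters 0.025, Social 0.055, Personal 0.31.
Prior × likelihood for each hypothesis:
  Promotions: 0.07 × 0.0775 = 0.005425
  Newsletters: 0.13 × 0.025 = 0.00325
  Social: 0.2 × 0.055 = 0.011
  Personal: 0.6 × 0.31 = 0.186
Normalizing constant = 0.205675.
P(Newsletters | evidence) = 0.00325 / 0.205675 ≈ 0.016.

0.016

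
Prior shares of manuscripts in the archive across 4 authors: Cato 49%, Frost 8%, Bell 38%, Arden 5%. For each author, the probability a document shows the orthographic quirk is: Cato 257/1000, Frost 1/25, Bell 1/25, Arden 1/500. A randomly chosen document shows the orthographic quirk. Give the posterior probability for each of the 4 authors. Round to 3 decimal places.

Cato 0.872, Frost 0.022, Bell 0.105, Arden 0.001

Compute prior × likelihood for every hypothesis:
  Cato: 0.49 × 0.257 = 0.12593
  Frost: 0.08 × 0.04 = 0.0032
  Bell: 0.38 × 0.04 = 0.0152
  Arden: 0.05 × 0.002 = 0.0001
Sum = 0.14443.
P(Cato | quirk) = 0.12593/0.14443 ≈ 0.872
P(Frost | quirk) = 0.0032/0.14443 ≈ 0.022
P(Bell | quirk) = 0.0152/0.14443 ≈ 0.105
P(Arden | quirk) = 0.0001/0.14443 ≈ 0.001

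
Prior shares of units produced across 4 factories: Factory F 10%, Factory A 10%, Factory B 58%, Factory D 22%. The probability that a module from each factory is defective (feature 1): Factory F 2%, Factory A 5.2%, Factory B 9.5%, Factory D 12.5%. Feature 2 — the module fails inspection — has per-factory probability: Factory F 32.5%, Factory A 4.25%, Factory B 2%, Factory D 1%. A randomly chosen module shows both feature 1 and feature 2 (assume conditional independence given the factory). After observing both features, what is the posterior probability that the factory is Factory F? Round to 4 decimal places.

By Bayes' rule, posterior ∝ prior × likelihood:
  Factory F: 0.1 × 0.02 × 0.325 = 0.00065
  Factory A: 0.1 × 0.052 × 0.0425 = 0.000221
  Factory B: 0.58 × 0.095 × 0.02 = 0.001102
  Factory D: 0.22 × 0.125 × 0.01 = 0.000275
Total = 0.002248.
P(Factory F | evidence) = 0.00065 / 0.002248 ≈ 0.2891.

0.2891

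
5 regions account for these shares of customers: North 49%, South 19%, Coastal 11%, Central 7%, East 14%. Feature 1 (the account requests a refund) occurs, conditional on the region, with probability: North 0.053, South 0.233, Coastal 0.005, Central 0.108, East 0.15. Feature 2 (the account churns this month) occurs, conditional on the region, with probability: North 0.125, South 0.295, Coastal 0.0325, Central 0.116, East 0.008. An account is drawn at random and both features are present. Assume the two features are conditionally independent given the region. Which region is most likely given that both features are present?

Compute prior × likelihood for every hypothesis:
  North: 0.49 × 0.053 × 0.125 = 0.00324625
  South: 0.19 × 0.233 × 0.295 = 0.01305965
  Coastal: 0.11 × 0.005 × 0.0325 = 0.000017875
  Central: 0.07 × 0.108 × 0.116 = 0.00087696
  East: 0.14 × 0.15 × 0.008 = 0.000168
Sum = 0.017368735.
Largest term belongs to South, so South is most probable.

South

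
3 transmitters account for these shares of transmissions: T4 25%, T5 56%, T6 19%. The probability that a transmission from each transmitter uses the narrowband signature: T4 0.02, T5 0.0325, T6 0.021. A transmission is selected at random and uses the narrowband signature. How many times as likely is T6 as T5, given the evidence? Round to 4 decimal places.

Unnormalized posteriors (prior × likelihood):
  T4: 0.25 × 0.02 = 0.005
  T5: 0.56 × 0.0325 = 0.0182
  T6: 0.19 × 0.021 = 0.00399
Sum = 0.02719.
The ratio is 0.00399 / 0.0182 (the normalizer cancels) = 0.2192.

0.2192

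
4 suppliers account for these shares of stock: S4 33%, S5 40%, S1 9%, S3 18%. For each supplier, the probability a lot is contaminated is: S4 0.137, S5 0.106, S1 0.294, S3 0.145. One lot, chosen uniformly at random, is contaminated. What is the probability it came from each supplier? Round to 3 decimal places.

S4 0.323, S5 0.302, S1 0.189, S3 0.186

Unnormalized posteriors (prior × likelihood):
  S4: 0.33 × 0.137 = 0.04521
  S5: 0.4 × 0.106 = 0.0424
  S1: 0.09 × 0.294 = 0.02646
  S3: 0.18 × 0.145 = 0.0261
Normalizing constant = 0.14017.
P(S4 | contaminated) = 0.04521/0.14017 ≈ 0.323
P(S5 | contaminated) = 0.0424/0.14017 ≈ 0.302
P(S1 | contaminated) = 0.02646/0.14017 ≈ 0.189
P(S3 | contaminated) = 0.0261/0.14017 ≈ 0.186
(Check: 0.323+0.302+0.189+0.186 = 1.000.)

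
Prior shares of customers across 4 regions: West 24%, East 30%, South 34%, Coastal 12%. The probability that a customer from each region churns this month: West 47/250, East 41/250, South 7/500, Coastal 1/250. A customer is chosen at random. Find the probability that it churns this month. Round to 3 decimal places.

Compute prior × likelihood for every hypothesis:
  West: 0.24 × 0.188 = 0.04512
  East: 0.3 × 0.164 = 0.0492
  South: 0.34 × 0.014 = 0.00476
  Coastal: 0.12 × 0.004 = 0.00048
P(churn) = 0.04512 + 0.0492 + 0.00476 + 0.00048 = 0.09956 → 0.100.

0.100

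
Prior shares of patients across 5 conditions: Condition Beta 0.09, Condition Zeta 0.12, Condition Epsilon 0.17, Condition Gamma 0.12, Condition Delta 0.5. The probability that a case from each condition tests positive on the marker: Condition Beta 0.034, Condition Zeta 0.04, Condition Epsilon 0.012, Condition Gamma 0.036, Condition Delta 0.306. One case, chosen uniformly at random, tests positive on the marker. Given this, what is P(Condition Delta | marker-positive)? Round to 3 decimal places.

0.915

Compute prior × likelihood for every hypothesis:
  Condition Beta: 0.09 × 0.034 = 0.00306
  Condition Zeta: 0.12 × 0.04 = 0.0048
  Condition Epsilon: 0.17 × 0.012 = 0.00204
  Condition Gamma: 0.12 × 0.036 = 0.00432
  Condition Delta: 0.5 × 0.306 = 0.153
Total = 0.16722.
P(Condition Delta | evidence) = 0.153 / 0.16722 ≈ 0.915.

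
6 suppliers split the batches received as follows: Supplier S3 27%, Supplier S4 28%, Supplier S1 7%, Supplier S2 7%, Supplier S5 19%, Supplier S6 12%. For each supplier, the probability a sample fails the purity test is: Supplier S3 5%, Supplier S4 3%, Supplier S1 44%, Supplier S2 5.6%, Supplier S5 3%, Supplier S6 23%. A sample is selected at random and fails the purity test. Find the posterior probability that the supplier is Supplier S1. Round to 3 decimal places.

0.343

By Bayes' rule, posterior ∝ prior × likelihood:
  Supplier S3: 0.27 × 0.05 = 0.0135
  Supplier S4: 0.28 × 0.03 = 0.0084
  Supplier S1: 0.07 × 0.44 = 0.0308
  Supplier S2: 0.07 × 0.056 = 0.00392
  Supplier S5: 0.19 × 0.03 = 0.0057
  Supplier S6: 0.12 × 0.23 = 0.0276
Total = 0.08992.
P(Supplier S1 | evidence) = 0.0308 / 0.08992 ≈ 0.343.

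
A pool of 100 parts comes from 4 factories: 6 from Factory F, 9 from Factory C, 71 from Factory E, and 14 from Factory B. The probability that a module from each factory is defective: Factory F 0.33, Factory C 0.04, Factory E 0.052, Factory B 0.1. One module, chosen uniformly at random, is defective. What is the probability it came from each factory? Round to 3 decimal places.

Prior × likelihood for each hypothesis:
  Factory F: 0.06 × 0.33 = 0.0198
  Factory C: 0.09 × 0.04 = 0.0036
  Factory E: 0.71 × 0.052 = 0.03692
  Factory B: 0.14 × 0.1 = 0.014
Sum = 0.07432.
P(Factory F | defective) = 0.0198/0.07432 ≈ 0.266
P(Factory C | defective) = 0.0036/0.07432 ≈ 0.048
P(Factory E | defective) = 0.03692/0.07432 ≈ 0.497
P(Factory B | defective) = 0.014/0.07432 ≈ 0.188
(Check: 0.266+0.048+0.497+0.188 = 0.999.)

Factory F 0.266, Factory C 0.048, Factory E 0.497, Factory B 0.188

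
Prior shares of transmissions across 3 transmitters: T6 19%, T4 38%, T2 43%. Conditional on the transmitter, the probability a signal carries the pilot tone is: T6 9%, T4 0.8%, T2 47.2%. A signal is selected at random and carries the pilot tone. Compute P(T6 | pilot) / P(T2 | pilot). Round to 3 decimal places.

By Bayes' rule, posterior ∝ prior × likelihood:
  T6: 0.19 × 0.09 = 0.0171
  T4: 0.38 × 0.008 = 0.00304
  T2: 0.43 × 0.472 = 0.20296
Normalizing constant = 0.2231.
The ratio is 0.0171 / 0.20296 (the normalizer cancels) = 0.084.

0.084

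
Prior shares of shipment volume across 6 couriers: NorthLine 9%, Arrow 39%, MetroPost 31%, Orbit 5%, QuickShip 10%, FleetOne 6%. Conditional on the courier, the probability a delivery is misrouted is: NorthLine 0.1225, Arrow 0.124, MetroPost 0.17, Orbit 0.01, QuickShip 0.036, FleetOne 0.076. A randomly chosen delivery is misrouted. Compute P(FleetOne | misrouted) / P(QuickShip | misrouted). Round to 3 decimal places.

1.267

By Bayes' rule, posterior ∝ prior × likelihood:
  NorthLine: 0.09 × 0.1225 = 0.011025
  Arrow: 0.39 × 0.124 = 0.04836
  MetroPost: 0.31 × 0.17 = 0.0527
  Orbit: 0.05 × 0.01 = 0.0005
  QuickShip: 0.1 × 0.036 = 0.0036
  FleetOne: 0.06 × 0.076 = 0.00456
Normalizing constant = 0.120745.
The ratio is 0.00456 / 0.0036 (the normalizer cancels) = 1.267.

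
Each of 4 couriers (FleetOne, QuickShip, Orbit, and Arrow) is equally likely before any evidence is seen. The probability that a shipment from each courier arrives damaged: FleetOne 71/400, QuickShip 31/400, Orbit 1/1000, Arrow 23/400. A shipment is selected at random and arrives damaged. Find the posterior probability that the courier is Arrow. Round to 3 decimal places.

Since the prior is uniform, the posterior is proportional to the likelihood:
  FleetOne: 0.1775
  QuickShip: 0.0775
  Orbit: 0.001
  Arrow: 0.0575
Normalizing constant = 0.3135.
P(Arrow | evidence) = 0.0575 / 0.3135 ≈ 0.183.

0.183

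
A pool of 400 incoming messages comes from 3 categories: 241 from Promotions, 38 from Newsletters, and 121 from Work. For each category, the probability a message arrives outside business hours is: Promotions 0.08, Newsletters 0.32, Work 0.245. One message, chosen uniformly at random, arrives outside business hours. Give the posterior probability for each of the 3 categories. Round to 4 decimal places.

Promotions 0.3156, Newsletters 0.1991, Work 0.4853

Unnormalized posteriors (prior × likelihood):
  Promotions: 0.6025 × 0.08 = 0.0482
  Newsletters: 0.095 × 0.32 = 0.0304
  Work: 0.3025 × 0.245 = 0.0741125
Normalizing constant = 0.1527125.
P(Promotions | off-hours) = 0.0482/0.1527125 ≈ 0.3156
P(Newsletters | off-hours) = 0.0304/0.1527125 ≈ 0.1991
P(Work | off-hours) = 0.0741125/0.1527125 ≈ 0.4853
(Check: 0.3156+0.1991+0.4853 = 1.0000.)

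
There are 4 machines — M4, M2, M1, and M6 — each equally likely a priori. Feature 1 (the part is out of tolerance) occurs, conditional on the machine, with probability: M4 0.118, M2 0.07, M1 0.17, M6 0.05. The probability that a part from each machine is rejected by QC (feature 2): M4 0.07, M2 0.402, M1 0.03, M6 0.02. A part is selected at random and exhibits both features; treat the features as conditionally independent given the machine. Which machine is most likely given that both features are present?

M2

Since the prior is uniform, the posterior is proportional to the likelihood:
  M4: 0.118 × 0.07 = 0.00826
  M2: 0.07 × 0.402 = 0.02814
  M1: 0.17 × 0.03 = 0.0051
  M6: 0.05 × 0.02 = 0.001
Sum = 0.0425.
Largest term belongs to M2, so M2 is most probable.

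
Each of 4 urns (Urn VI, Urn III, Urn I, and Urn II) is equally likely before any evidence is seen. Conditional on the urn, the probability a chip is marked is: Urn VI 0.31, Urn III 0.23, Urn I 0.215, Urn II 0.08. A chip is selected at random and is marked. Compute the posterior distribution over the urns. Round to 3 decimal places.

With a uniform prior (1/4 each), posterior ∝ likelihood:
  Urn VI: 0.31
  Urn III: 0.23
  Urn I: 0.215
  Urn II: 0.08
Normalizing constant = 0.835.
P(Urn VI | marked) = 0.31/0.835 ≈ 0.371
P(Urn III | marked) = 0.23/0.835 ≈ 0.275
P(Urn I | marked) = 0.215/0.835 ≈ 0.257
P(Urn II | marked) = 0.08/0.835 ≈ 0.096

Urn VI 0.371, Urn III 0.275, Urn I 0.257, Urn II 0.096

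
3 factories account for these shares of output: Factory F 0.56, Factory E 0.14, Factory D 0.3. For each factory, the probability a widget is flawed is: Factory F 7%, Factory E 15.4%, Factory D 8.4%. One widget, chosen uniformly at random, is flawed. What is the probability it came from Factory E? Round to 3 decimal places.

Unnormalized posteriors (prior × likelihood):
  Factory F: 0.56 × 0.07 = 0.0392
  Factory E: 0.14 × 0.154 = 0.02156
  Factory D: 0.3 × 0.084 = 0.0252
Sum = 0.08596.
P(Factory E | evidence) = 0.02156 / 0.08596 ≈ 0.251.

0.251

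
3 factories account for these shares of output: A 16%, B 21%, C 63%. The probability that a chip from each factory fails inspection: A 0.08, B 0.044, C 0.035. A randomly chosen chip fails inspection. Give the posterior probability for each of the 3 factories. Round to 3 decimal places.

By Bayes' rule, posterior ∝ prior × likelihood:
  A: 0.16 × 0.08 = 0.0128
  B: 0.21 × 0.044 = 0.00924
  C: 0.63 × 0.035 = 0.02205
Total = 0.04409.
P(A | nonconforming) = 0.0128/0.04409 ≈ 0.290
P(B | nonconforming) = 0.00924/0.04409 ≈ 0.210
P(C | nonconforming) = 0.02205/0.04409 ≈ 0.500
(Check: 0.290+0.210+0.500 = 1.000.)

A 0.290, B 0.210, C 0.500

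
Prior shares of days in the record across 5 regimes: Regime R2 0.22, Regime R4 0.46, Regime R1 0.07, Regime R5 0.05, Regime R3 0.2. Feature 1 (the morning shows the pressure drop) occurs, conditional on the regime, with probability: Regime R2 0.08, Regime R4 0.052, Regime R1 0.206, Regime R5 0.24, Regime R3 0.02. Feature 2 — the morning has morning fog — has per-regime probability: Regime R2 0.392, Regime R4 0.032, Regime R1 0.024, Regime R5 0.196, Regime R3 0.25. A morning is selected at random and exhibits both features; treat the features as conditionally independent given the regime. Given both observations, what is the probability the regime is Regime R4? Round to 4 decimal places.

0.0674

Unnormalized posteriors (prior × likelihood):
  Regime R2: 0.22 × 0.08 × 0.392 = 0.0068992
  Regime R4: 0.46 × 0.052 × 0.032 = 0.00076544
  Regime R1: 0.07 × 0.206 × 0.024 = 0.00034608
  Regime R5: 0.05 × 0.24 × 0.196 = 0.002352
  Regime R3: 0.2 × 0.02 × 0.25 = 0.001
Sum = 0.01136272.
P(Regime R4 | evidence) = 0.00076544 / 0.01136272 ≈ 0.0674.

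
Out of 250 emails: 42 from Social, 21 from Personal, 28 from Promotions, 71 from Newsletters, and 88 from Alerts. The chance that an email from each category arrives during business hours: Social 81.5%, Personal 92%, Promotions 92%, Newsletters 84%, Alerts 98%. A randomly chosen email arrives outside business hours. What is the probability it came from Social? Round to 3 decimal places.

0.313

Taking complements, P(off-hours | each) = Social 0.185, Personal 0.08, Promotions 0.08, Newsletters 0.16, Alerts 0.02.
Compute prior × likelihood for every hypothesis:
  Social: 0.168 × 0.185 = 0.03108
  Personal: 0.084 × 0.08 = 0.00672
  Promotions: 0.112 × 0.08 = 0.00896
  Newsletters: 0.284 × 0.16 = 0.04544
  Alerts: 0.352 × 0.02 = 0.00704
Sum = 0.09924.
P(Social | evidence) = 0.03108 / 0.09924 ≈ 0.313.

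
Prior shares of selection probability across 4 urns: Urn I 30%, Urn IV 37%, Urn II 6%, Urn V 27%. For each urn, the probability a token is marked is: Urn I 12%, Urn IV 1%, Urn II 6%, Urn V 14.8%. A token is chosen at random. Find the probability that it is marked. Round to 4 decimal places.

0.0833

Unnormalized posteriors (prior × likelihood):
  Urn I: 0.3 × 0.12 = 0.036
  Urn IV: 0.37 × 0.01 = 0.0037
  Urn II: 0.06 × 0.06 = 0.0036
  Urn V: 0.27 × 0.148 = 0.03996
P(marked) = 0.036 + 0.0037 + 0.0036 + 0.03996 = 0.08326 → 0.0833.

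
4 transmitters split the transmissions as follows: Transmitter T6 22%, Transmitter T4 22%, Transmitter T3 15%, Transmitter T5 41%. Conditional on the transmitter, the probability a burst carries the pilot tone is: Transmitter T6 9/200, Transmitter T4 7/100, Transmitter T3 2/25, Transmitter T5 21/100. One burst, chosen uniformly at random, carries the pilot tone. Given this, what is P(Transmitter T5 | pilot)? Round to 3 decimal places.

0.698

By Bayes' rule, posterior ∝ prior × likelihood:
  Transmitter T6: 0.22 × 0.045 = 0.0099
  Transmitter T4: 0.22 × 0.07 = 0.0154
  Transmitter T3: 0.15 × 0.08 = 0.012
  Transmitter T5: 0.41 × 0.21 = 0.0861
Sum = 0.1234.
P(Transmitter T5 | evidence) = 0.0861 / 0.1234 ≈ 0.698.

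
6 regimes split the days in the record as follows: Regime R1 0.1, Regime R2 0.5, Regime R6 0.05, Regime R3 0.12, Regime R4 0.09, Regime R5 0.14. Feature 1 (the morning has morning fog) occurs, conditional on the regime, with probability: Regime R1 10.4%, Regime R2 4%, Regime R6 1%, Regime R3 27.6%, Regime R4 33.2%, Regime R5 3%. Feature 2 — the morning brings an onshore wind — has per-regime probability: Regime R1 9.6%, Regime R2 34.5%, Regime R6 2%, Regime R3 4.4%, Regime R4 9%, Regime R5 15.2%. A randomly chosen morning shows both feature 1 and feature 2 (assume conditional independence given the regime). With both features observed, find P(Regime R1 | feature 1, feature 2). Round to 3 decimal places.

Compute prior × likelihood for every hypothesis:
  Regime R1: 0.1 × 0.104 × 0.096 = 0.0009984
  Regime R2: 0.5 × 0.04 × 0.345 = 0.0069
  Regime R6: 0.05 × 0.01 × 0.02 = 0.00001
  Regime R3: 0.12 × 0.276 × 0.044 = 0.00145728
  Regime R4: 0.09 × 0.332 × 0.09 = 0.0026892
  Regime R5: 0.14 × 0.03 × 0.152 = 0.0006384
Total = 0.01269328.
P(Regime R1 | evidence) = 0.0009984 / 0.01269328 ≈ 0.079.

0.079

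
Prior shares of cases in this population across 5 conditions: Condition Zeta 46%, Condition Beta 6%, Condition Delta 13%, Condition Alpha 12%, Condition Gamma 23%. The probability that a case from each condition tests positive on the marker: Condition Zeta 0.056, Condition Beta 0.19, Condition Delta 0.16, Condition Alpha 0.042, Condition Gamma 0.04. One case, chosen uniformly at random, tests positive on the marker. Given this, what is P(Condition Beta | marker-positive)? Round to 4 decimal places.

Unnormalized posteriors (prior × likelihood):
  Condition Zeta: 0.46 × 0.056 = 0.02576
  Condition Beta: 0.06 × 0.19 = 0.0114
  Condition Delta: 0.13 × 0.16 = 0.0208
  Condition Alpha: 0.12 × 0.042 = 0.00504
  Condition Gamma: 0.23 × 0.04 = 0.0092
Total = 0.0722.
P(Condition Beta | evidence) = 0.0114 / 0.0722 ≈ 0.1579.

0.1579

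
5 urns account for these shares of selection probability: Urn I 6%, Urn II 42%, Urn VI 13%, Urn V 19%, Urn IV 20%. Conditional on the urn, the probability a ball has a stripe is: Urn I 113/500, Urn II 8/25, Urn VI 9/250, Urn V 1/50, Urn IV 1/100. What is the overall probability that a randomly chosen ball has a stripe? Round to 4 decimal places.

0.1584

Compute prior × likelihood for every hypothesis:
  Urn I: 0.06 × 0.226 = 0.01356
  Urn II: 0.42 × 0.32 = 0.1344
  Urn VI: 0.13 × 0.036 = 0.00468
  Urn V: 0.19 × 0.02 = 0.0038
  Urn IV: 0.2 × 0.01 = 0.002
P(striped) = 0.01356 + 0.1344 + 0.00468 + 0.0038 + 0.002 = 0.15844 → 0.1584.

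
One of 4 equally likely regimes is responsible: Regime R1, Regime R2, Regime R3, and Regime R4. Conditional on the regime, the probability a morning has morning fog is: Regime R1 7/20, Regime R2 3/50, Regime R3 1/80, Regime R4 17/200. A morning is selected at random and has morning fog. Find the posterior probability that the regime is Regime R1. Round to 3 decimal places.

0.690

Since the prior is uniform, the posterior is proportional to the likelihood:
  Regime R1: 0.35
  Regime R2: 0.06
  Regime R3: 0.0125
  Regime R4: 0.085
Sum = 0.5075.
P(Regime R1 | evidence) = 0.35 / 0.5075 ≈ 0.690.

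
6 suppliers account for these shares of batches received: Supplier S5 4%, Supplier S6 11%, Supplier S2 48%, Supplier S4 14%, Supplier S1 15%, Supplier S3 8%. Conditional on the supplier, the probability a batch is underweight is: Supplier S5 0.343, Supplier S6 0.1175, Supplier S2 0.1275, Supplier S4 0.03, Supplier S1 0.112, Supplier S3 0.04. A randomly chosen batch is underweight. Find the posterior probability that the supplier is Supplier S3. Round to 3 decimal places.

0.029

Unnormalized posteriors (prior × likelihood):
  Supplier S5: 0.04 × 0.343 = 0.01372
  Supplier S6: 0.11 × 0.1175 = 0.012925
  Supplier S2: 0.48 × 0.1275 = 0.0612
  Supplier S4: 0.14 × 0.03 = 0.0042
  Supplier S1: 0.15 × 0.112 = 0.0168
  Supplier S3: 0.08 × 0.04 = 0.0032
Total = 0.112045.
P(Supplier S3 | evidence) = 0.0032 / 0.112045 ≈ 0.029.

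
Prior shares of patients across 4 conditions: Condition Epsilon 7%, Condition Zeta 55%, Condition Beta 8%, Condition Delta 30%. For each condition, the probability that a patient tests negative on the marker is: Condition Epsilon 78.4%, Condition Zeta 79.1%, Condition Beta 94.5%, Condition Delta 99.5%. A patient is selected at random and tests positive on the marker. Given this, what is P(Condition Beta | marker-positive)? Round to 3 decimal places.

Taking complements, P(marker-positive | each) = Condition Epsilon 0.216, Condition Zeta 0.209, Condition Beta 0.055, Condition Delta 0.005.
Compute prior × likelihood for every hypothesis:
  Condition Epsilon: 0.07 × 0.216 = 0.01512
  Condition Zeta: 0.55 × 0.209 = 0.11495
  Condition Beta: 0.08 × 0.055 = 0.0044
  Condition Delta: 0.3 × 0.005 = 0.0015
Sum = 0.13597.
P(Condition Beta | evidence) = 0.0044 / 0.13597 ≈ 0.032.

0.032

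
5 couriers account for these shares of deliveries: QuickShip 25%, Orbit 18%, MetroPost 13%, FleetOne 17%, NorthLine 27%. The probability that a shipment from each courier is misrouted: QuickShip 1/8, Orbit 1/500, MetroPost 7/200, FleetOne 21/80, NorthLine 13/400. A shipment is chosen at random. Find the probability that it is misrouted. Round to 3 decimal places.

0.090

By Bayes' rule, posterior ∝ prior × likelihood:
  QuickShip: 0.25 × 0.125 = 0.03125
  Orbit: 0.18 × 0.002 = 0.00036
  MetroPost: 0.13 × 0.035 = 0.00455
  FleetOne: 0.17 × 0.2625 = 0.044625
  NorthLine: 0.27 × 0.0325 = 0.008775
P(misrouted) = 0.03125 + 0.00036 + 0.00455 + 0.044625 + 0.008775 = 0.08956 → 0.090.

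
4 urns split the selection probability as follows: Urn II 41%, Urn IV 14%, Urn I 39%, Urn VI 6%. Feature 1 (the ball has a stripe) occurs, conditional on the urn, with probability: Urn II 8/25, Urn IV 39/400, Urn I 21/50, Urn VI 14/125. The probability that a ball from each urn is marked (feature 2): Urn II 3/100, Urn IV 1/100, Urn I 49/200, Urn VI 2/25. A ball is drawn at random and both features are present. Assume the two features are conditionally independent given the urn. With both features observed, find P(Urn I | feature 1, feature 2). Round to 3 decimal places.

0.897

Unnormalized posteriors (prior × likelihood):
  Urn II: 0.41 × 0.32 × 0.03 = 0.003936
  Urn IV: 0.14 × 0.0975 × 0.01 = 0.0001365
  Urn I: 0.39 × 0.42 × 0.245 = 0.040131
  Urn VI: 0.06 × 0.112 × 0.08 = 0.0005376
Total = 0.0447411.
P(Urn I | evidence) = 0.040131 / 0.0447411 ≈ 0.897.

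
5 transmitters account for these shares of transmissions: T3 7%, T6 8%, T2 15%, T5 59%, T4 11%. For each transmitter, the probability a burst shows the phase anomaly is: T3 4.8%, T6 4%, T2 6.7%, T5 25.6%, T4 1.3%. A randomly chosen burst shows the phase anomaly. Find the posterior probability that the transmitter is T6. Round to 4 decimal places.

Prior × likelihood for each hypothesis:
  T3: 0.07 × 0.048 = 0.00336
  T6: 0.08 × 0.04 = 0.0032
  T2: 0.15 × 0.067 = 0.01005
  T5: 0.59 × 0.256 = 0.15104
  T4: 0.11 × 0.013 = 0.00143
Total = 0.16908.
P(T6 | evidence) = 0.0032 / 0.16908 ≈ 0.0189.

0.0189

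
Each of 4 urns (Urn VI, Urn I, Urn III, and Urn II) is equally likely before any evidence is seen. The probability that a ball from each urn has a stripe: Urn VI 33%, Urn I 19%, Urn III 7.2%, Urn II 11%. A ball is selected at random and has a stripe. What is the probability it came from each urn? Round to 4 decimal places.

With a uniform prior (1/4 each), posterior ∝ likelihood:
  Urn VI: 0.33
  Urn I: 0.19
  Urn III: 0.072
  Urn II: 0.11
Sum = 0.702.
P(Urn VI | striped) = 0.33/0.702 ≈ 0.4701
P(Urn I | striped) = 0.19/0.702 ≈ 0.2707
P(Urn III | striped) = 0.072/0.702 ≈ 0.1026
P(Urn II | striped) = 0.11/0.702 ≈ 0.1567

Urn VI 0.4701, Urn I 0.2707, Urn III 0.1026, Urn II 0.1567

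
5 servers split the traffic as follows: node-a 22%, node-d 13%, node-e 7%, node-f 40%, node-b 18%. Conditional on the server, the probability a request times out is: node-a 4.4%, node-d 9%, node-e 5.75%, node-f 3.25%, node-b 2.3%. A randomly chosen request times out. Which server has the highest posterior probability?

Unnormalized posteriors (prior × likelihood):
  node-a: 0.22 × 0.044 = 0.00968
  node-d: 0.13 × 0.09 = 0.0117
  node-e: 0.07 × 0.0575 = 0.004025
  node-f: 0.4 × 0.0325 = 0.013
  node-b: 0.18 × 0.023 = 0.00414
Sum = 0.042545.
Largest term belongs to node-f, so node-f is most probable.

node-f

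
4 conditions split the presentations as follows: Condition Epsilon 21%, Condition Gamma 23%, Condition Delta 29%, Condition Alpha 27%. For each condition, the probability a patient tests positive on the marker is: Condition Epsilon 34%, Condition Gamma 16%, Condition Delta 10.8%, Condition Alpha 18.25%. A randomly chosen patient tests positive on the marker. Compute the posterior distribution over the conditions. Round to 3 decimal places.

Unnormalized posteriors (prior × likelihood):
  Condition Epsilon: 0.21 × 0.34 = 0.0714
  Condition Gamma: 0.23 × 0.16 = 0.0368
  Condition Delta: 0.29 × 0.108 = 0.03132
  Condition Alpha: 0.27 × 0.1825 = 0.049275
Normalizing constant = 0.188795.
P(Condition Epsilon | marker-positive) = 0.0714/0.188795 ≈ 0.378
P(Condition Gamma | marker-positive) = 0.0368/0.188795 ≈ 0.195
P(Condition Delta | marker-positive) = 0.03132/0.188795 ≈ 0.166
P(Condition Alpha | marker-positive) = 0.049275/0.188795 ≈ 0.261

Condition Epsilon 0.378, Condition Gamma 0.195, Condition Delta 0.166, Condition Alpha 0.261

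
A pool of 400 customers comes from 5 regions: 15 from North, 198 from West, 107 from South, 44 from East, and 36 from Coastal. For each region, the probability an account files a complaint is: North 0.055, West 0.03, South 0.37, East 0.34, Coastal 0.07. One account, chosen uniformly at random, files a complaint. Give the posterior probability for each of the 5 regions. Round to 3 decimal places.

North 0.013, West 0.093, South 0.620, East 0.234, Coastal 0.039

Unnormalized posteriors (prior × likelihood):
  North: 0.0375 × 0.055 = 0.0020625
  West: 0.495 × 0.03 = 0.01485
  South: 0.2675 × 0.37 = 0.098975
  East: 0.11 × 0.34 = 0.0374
  Coastal: 0.09 × 0.07 = 0.0063
Total = 0.1595875.
P(North | complaint) = 0.0020625/0.1595875 ≈ 0.013
P(West | complaint) = 0.01485/0.1595875 ≈ 0.093
P(South | complaint) = 0.098975/0.1595875 ≈ 0.620
P(East | complaint) = 0.0374/0.1595875 ≈ 0.234
P(Coastal | complaint) = 0.0063/0.1595875 ≈ 0.039
(Check: 0.013+0.093+0.620+0.234+0.039 = 0.999.)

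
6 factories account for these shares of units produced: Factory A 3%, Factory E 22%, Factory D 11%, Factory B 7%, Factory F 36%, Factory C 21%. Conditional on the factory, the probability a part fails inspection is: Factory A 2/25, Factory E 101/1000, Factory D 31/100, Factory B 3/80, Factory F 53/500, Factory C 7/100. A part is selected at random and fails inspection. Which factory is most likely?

Factory F

Compute prior × likelihood for every hypothesis:
  Factory A: 0.03 × 0.08 = 0.0024
  Factory E: 0.22 × 0.101 = 0.02222
  Factory D: 0.11 × 0.31 = 0.0341
  Factory B: 0.07 × 0.0375 = 0.002625
  Factory F: 0.36 × 0.106 = 0.03816
  Factory C: 0.21 × 0.07 = 0.0147
Normalizing constant = 0.114205.
Largest term belongs to Factory F, so Factory F is most probable.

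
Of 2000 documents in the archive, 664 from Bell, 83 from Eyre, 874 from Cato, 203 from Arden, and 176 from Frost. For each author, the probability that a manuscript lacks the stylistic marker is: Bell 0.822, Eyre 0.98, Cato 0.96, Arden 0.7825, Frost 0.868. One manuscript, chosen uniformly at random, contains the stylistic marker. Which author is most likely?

Taking complements, P(marker | each) = Bell 0.178, Eyre 0.02, Cato 0.04, Arden 0.2175, Frost 0.132.
Prior × likelihood for each hypothesis:
  Bell: 0.332 × 0.178 = 0.059096
  Eyre: 0.0415 × 0.02 = 0.00083
  Cato: 0.437 × 0.04 = 0.01748
  Arden: 0.1015 × 0.2175 = 0.02207625
  Frost: 0.088 × 0.132 = 0.011616
Sum = 0.11109825.
Largest term belongs to Bell, so Bell is most probable.

Bell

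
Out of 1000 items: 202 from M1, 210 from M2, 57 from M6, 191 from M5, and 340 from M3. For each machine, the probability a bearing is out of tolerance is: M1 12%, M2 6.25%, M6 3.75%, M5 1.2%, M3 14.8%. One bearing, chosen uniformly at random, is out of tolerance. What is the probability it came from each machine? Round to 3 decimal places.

Unnormalized posteriors (prior × likelihood):
  M1: 0.202 × 0.12 = 0.02424
  M2: 0.21 × 0.0625 = 0.013125
  M6: 0.057 × 0.0375 = 0.0021375
  M5: 0.191 × 0.012 = 0.002292
  M3: 0.34 × 0.148 = 0.05032
Total = 0.0921145.
P(M1 | oversize) = 0.02424/0.0921145 ≈ 0.263
P(M2 | oversize) = 0.013125/0.0921145 ≈ 0.142
P(M6 | oversize) = 0.0021375/0.0921145 ≈ 0.023
P(M5 | oversize) = 0.002292/0.0921145 ≈ 0.025
P(M3 | oversize) = 0.05032/0.0921145 ≈ 0.546

M1 0.263, M2 0.142, M6 0.023, M5 0.025, M3 0.546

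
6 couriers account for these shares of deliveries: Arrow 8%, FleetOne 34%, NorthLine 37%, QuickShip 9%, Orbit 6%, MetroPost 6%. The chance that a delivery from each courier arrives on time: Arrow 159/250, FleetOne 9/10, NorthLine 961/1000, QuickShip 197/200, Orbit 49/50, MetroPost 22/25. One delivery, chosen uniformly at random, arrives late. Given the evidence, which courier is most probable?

Taking complements, P(late | each) = Arrow 0.364, FleetOne 0.1, NorthLine 0.039, QuickShip 0.015, Orbit 0.02, MetroPost 0.12.
Compute prior × likelihood for every hypothesis:
  Arrow: 0.08 × 0.364 = 0.02912
  FleetOne: 0.34 × 0.1 = 0.034
  NorthLine: 0.37 × 0.039 = 0.01443
  QuickShip: 0.09 × 0.015 = 0.00135
  Orbit: 0.06 × 0.02 = 0.0012
  MetroPost: 0.06 × 0.12 = 0.0072
Total = 0.0873.
Largest term belongs to FleetOne, so FleetOne is most probable.

FleetOne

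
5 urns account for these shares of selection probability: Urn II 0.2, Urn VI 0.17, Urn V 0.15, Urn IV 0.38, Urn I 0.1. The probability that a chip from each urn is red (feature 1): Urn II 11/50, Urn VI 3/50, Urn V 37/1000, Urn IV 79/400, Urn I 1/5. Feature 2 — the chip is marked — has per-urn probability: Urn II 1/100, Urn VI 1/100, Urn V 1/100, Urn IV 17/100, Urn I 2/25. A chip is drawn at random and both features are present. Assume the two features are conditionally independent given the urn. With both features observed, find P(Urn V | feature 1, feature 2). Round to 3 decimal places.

Prior × likelihood for each hypothesis:
  Urn II: 0.2 × 0.22 × 0.01 = 0.00044
  Urn VI: 0.17 × 0.06 × 0.01 = 0.000102
  Urn V: 0.15 × 0.037 × 0.01 = 0.0000555
  Urn IV: 0.38 × 0.1975 × 0.17 = 0.0127585
  Urn I: 0.1 × 0.2 × 0.08 = 0.0016
Sum = 0.014956.
P(Urn V | evidence) = 0.0000555 / 0.014956 ≈ 0.004.

0.004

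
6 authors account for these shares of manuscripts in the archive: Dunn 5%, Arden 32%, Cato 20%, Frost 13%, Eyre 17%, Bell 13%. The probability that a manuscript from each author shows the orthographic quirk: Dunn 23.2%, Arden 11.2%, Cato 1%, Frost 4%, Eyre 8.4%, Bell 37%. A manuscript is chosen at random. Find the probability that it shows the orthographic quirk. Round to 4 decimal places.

0.1170

Compute prior × likelihood for every hypothesis:
  Dunn: 0.05 × 0.232 = 0.0116
  Arden: 0.32 × 0.112 = 0.03584
  Cato: 0.2 × 0.01 = 0.002
  Frost: 0.13 × 0.04 = 0.0052
  Eyre: 0.17 × 0.084 = 0.01428
  Bell: 0.13 × 0.37 = 0.0481
P(quirk) = 0.0116 + 0.03584 + 0.002 + 0.0052 + 0.01428 + 0.0481 = 0.11702 → 0.1170.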